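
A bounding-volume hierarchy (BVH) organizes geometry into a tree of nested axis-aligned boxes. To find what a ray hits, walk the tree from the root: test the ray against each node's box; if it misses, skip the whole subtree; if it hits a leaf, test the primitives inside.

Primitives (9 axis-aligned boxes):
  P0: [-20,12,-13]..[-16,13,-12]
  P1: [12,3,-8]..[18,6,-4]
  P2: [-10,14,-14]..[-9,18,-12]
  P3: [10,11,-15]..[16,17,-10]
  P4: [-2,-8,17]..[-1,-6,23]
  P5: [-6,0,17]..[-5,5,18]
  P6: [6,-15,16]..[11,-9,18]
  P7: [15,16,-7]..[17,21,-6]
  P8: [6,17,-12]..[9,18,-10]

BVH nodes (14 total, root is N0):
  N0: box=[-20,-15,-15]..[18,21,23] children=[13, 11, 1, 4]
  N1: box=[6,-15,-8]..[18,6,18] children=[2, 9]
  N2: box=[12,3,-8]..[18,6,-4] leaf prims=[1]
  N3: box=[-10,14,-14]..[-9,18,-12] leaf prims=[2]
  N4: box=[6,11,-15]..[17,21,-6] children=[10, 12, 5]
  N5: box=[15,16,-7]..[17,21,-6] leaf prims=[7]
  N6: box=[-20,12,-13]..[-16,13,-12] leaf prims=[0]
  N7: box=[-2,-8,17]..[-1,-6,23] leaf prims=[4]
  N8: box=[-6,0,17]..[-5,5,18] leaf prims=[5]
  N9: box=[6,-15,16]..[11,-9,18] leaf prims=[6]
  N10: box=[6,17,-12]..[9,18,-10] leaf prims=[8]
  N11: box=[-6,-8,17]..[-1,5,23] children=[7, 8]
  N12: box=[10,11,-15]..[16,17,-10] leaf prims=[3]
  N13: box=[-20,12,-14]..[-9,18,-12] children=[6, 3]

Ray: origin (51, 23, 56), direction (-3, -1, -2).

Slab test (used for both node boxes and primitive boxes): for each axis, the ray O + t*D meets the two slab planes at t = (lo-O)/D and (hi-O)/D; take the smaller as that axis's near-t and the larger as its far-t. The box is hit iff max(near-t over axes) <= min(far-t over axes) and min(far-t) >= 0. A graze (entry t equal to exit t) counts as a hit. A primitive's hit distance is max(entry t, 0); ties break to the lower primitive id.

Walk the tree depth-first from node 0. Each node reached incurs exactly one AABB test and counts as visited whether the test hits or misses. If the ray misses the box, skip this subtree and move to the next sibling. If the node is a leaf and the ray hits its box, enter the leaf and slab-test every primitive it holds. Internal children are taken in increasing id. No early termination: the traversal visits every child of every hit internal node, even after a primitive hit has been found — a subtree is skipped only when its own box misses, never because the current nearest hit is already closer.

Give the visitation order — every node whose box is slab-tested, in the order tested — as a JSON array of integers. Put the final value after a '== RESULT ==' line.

Traverse from the root:
N0 x:[11,71/3] y:[2,38] z:[33/2,71/2] -> hit [33/2,71/3], descend [1, 4, 11, 13]
  N1 x:[11,15] y:[17,38] z:[19,32] -> miss, prune
  N4 x:[34/3,15] y:[2,12] z:[31,71/2] -> miss, prune
  N11 x:[52/3,19] y:[18,31] z:[33/2,39/2] -> hit [18,19], descend [7, 8]
    N7 x:[52/3,53/3] y:[29,31] z:[33/2,39/2] -> miss, prune
    N8 x:[56/3,19] y:[18,23] z:[19,39/2] -> hit [19,19] leaf, test {P5@t=19}
  N13 x:[20,71/3] y:[5,11] z:[34,35] -> miss, prune

order=[0, 1, 4, 11, 7, 8, 13]  |boxes|=7  |leaves|=1  hit=P5

== RESULT ==
[0, 1, 4, 11, 7, 8, 13]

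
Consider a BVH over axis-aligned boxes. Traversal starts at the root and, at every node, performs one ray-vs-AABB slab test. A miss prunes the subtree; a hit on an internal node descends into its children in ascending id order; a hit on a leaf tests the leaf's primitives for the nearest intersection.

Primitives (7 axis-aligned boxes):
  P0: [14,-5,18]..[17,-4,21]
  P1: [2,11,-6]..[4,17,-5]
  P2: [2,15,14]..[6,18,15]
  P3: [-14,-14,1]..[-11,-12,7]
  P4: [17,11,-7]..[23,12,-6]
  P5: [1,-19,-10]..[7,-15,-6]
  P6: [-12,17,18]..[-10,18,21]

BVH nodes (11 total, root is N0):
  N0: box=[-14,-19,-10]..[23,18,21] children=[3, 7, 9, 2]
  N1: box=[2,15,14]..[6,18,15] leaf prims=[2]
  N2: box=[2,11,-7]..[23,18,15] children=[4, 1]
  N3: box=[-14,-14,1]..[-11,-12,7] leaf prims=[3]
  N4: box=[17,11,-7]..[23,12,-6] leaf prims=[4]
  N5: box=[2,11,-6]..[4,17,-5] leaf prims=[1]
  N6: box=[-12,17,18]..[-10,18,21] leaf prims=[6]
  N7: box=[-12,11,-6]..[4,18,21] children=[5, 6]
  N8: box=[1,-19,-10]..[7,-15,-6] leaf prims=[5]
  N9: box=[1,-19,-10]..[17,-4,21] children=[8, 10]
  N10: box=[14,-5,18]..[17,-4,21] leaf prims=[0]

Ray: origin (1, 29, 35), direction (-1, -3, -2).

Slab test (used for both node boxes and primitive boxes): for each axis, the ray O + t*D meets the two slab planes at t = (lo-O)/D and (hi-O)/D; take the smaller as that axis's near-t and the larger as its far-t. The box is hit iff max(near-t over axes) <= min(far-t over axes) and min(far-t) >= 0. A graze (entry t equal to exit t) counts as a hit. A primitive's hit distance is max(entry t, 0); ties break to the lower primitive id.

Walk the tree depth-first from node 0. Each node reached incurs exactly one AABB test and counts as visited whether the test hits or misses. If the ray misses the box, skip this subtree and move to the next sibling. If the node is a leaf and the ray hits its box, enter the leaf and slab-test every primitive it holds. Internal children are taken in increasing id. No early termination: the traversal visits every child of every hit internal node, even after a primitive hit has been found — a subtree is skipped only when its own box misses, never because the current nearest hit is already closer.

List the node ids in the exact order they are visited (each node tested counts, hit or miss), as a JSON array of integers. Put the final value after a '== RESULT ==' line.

Trace the traversal:
N0 x:[-22,15] y:[11/3,16] z:[7,45/2] -> hit [7,15], descend [2, 3, 7, 9]
  N2 x:[-22,-1] y:[11/3,6] z:[10,21] -> miss, prune
  N3 x:[12,15] y:[41/3,43/3] z:[14,17] -> hit [14,43/3] leaf, test {P3@t=14}
  N7 x:[-3,13] y:[11/3,6] z:[7,41/2] -> miss, prune
  N9 x:[-16,0] y:[11,16] z:[7,45/2] -> miss, prune

order=[0, 2, 3, 7, 9]  |boxes|=5  |leaves|=1  hit=P3

== RESULT ==
[0, 2, 3, 7, 9]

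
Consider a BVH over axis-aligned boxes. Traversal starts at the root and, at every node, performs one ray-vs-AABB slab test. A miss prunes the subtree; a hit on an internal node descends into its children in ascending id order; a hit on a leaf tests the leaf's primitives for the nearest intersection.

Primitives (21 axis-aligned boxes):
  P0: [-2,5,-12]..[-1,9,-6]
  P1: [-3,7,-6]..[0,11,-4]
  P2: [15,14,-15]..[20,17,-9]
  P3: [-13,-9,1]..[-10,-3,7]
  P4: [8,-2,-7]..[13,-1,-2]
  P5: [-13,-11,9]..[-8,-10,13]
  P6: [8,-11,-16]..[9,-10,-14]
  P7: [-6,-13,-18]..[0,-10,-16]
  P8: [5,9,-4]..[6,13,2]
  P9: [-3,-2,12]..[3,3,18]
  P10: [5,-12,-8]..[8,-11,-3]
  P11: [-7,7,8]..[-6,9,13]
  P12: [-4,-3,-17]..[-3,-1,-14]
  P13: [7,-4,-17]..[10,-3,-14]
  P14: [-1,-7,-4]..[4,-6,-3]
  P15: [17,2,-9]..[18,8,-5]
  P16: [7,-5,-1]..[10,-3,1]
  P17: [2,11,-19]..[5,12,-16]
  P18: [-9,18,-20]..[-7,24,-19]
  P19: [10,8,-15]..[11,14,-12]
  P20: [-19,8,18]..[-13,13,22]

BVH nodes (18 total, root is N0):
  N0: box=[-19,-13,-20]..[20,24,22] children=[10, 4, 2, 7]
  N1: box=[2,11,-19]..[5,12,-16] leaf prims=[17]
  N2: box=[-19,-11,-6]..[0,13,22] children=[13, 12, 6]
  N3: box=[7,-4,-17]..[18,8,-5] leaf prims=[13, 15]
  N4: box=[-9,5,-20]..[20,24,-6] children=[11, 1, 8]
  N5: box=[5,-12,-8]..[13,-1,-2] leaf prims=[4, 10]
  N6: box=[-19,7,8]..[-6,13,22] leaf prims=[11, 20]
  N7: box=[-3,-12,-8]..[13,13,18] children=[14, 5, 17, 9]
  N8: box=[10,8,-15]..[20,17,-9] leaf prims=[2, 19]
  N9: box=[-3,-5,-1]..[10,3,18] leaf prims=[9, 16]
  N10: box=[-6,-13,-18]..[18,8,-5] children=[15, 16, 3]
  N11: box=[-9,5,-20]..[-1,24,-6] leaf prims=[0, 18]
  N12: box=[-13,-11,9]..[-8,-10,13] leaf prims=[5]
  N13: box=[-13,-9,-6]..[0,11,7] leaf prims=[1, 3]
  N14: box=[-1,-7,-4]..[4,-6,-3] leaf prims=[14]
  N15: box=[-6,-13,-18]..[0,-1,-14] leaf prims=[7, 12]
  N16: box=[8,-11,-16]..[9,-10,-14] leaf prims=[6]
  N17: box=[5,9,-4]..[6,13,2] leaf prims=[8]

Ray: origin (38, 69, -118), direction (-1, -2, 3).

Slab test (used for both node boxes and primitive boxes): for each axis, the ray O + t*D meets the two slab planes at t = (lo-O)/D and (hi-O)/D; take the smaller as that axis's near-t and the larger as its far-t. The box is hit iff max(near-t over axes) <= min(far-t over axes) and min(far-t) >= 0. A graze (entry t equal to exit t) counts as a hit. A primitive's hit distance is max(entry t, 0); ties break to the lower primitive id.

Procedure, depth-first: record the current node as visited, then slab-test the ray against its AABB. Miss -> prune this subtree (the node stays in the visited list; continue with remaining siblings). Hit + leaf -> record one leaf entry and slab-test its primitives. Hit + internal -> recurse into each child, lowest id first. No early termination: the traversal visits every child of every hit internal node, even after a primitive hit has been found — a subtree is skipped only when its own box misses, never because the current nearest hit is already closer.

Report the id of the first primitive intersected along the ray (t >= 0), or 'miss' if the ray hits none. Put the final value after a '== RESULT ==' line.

Traverse from the root:
N0 x:[18,57] y:[45/2,41] z:[98/3,140/3] -> hit [98/3,41], descend [2, 4, 7, 10]
  N2 x:[38,57] y:[28,40] z:[112/3,140/3] -> hit [38,40], descend [6, 12, 13]
    N6 x:[44,57] y:[28,31] z:[42,140/3] -> miss, prune
    N12 x:[46,51] y:[79/2,40] z:[127/3,131/3] -> miss, prune
    N13 x:[38,51] y:[29,39] z:[112/3,125/3] -> hit [38,39] leaf, test {P1(miss), P3(miss)}
  N4 x:[18,47] y:[45/2,32] z:[98/3,112/3] -> miss, prune
  N7 x:[25,41] y:[28,81/2] z:[110/3,136/3] -> hit [110/3,81/2], descend [5, 9, 14, 17]
    N5 x:[25,33] y:[35,81/2] z:[110/3,116/3] -> miss, prune
    N9 x:[28,41] y:[33,37] z:[39,136/3] -> miss, prune
    N14 x:[34,39] y:[75/2,38] z:[38,115/3] -> hit [38,38] leaf, test {P14@t=38}
    N17 x:[32,33] y:[28,30] z:[38,40] -> miss, prune
  N10 x:[20,44] y:[61/2,41] z:[100/3,113/3] -> hit [100/3,113/3], descend [3, 15, 16]
    N3 x:[20,31] y:[61/2,73/2] z:[101/3,113/3] -> miss, prune
    N15 x:[38,44] y:[35,41] z:[100/3,104/3] -> miss, prune
    N16 x:[29,30] y:[79/2,40] z:[34,104/3] -> miss, prune

order=[0, 2, 6, 12, 13, 4, 7, 5, 9, 14, 17, 10, 3, 15, 16]  |boxes|=15  |leaves|=2  hit=P14

== RESULT ==
14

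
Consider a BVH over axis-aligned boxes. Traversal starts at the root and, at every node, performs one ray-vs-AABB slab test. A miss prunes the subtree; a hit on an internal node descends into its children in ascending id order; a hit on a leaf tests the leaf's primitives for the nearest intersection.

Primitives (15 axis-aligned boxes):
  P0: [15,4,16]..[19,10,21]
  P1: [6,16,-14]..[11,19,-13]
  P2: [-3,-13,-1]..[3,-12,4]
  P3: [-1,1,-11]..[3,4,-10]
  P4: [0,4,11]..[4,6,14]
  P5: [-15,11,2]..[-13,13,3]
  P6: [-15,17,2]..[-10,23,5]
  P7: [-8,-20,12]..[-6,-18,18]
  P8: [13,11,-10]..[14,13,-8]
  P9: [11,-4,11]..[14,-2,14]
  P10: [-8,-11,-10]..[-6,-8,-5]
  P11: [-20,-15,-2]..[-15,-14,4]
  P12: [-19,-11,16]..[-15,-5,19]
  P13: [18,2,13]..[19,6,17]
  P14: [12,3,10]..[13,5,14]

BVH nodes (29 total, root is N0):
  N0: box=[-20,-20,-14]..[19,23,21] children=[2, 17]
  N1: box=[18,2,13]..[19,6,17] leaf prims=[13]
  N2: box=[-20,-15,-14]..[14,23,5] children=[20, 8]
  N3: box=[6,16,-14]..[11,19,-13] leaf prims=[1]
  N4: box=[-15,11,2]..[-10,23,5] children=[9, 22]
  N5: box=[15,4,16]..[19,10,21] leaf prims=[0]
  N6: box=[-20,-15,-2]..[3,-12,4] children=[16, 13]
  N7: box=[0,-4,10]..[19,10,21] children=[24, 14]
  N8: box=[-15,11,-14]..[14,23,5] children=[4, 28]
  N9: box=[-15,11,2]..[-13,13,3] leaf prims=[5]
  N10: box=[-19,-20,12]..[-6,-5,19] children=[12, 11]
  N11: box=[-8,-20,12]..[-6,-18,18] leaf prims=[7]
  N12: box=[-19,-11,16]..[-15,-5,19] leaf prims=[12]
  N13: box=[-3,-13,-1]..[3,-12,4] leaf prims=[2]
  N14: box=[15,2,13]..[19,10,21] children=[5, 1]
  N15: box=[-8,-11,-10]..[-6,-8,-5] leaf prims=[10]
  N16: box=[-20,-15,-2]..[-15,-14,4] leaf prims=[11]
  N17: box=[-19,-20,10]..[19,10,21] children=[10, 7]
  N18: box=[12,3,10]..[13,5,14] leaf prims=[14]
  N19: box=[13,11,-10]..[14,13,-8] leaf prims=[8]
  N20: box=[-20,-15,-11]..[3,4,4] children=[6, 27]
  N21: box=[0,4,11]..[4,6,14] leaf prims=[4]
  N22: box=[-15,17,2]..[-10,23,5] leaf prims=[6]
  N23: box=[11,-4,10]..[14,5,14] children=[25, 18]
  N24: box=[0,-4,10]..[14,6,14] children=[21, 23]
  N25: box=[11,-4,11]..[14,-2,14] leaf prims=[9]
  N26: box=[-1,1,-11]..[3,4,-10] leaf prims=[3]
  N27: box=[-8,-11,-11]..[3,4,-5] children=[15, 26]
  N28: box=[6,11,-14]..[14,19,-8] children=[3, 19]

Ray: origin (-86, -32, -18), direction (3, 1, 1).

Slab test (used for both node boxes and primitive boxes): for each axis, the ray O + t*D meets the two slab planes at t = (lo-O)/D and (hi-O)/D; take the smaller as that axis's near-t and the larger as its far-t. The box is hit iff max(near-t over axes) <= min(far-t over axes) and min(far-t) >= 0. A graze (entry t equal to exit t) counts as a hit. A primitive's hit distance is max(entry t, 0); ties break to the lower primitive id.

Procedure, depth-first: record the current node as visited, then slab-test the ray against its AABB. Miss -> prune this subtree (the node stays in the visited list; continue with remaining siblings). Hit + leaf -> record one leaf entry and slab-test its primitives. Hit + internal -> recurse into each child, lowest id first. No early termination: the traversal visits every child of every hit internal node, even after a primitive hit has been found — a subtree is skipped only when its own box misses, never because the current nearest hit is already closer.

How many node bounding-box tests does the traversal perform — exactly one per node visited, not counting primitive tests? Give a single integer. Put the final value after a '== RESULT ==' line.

Traverse from the root:
N0 x:[22,35] y:[12,55] z:[4,39] -> hit [22,35], descend [2, 17]
  N2 x:[22,100/3] y:[17,55] z:[4,23] -> hit [22,23], descend [8, 20]
    N8 x:[71/3,100/3] y:[43,55] z:[4,23] -> miss, prune
    N20 x:[22,89/3] y:[17,36] z:[7,22] -> hit [22,22], descend [6, 27]
      N6 x:[22,89/3] y:[17,20] z:[16,22] -> miss, prune
      N27 x:[26,89/3] y:[21,36] z:[7,13] -> miss, prune
  N17 x:[67/3,35] y:[12,42] z:[28,39] -> hit [28,35], descend [7, 10]
    N7 x:[86/3,35] y:[28,42] z:[28,39] -> hit [86/3,35], descend [14, 24]
      N14 x:[101/3,35] y:[34,42] z:[31,39] -> hit [34,35], descend [1, 5]
        N1 x:[104/3,35] y:[34,38] z:[31,35] -> hit [104/3,35] leaf, test {P13@t=104/3}
        N5 x:[101/3,35] y:[36,42] z:[34,39] -> miss, prune
      N24 x:[86/3,100/3] y:[28,38] z:[28,32] -> hit [86/3,32], descend [21, 23]
        N21 x:[86/3,30] y:[36,38] z:[29,32] -> miss, prune
        N23 x:[97/3,100/3] y:[28,37] z:[28,32] -> miss, prune
    N10 x:[67/3,80/3] y:[12,27] z:[30,37] -> miss, prune

Summary -> nodes [0, 2, 8, 20, 6, 27, 17, 7, 14, 1, 5, 24, 21, 23, 10]; box-tests=15; leaf-entries=1; first=P13

== RESULT ==
15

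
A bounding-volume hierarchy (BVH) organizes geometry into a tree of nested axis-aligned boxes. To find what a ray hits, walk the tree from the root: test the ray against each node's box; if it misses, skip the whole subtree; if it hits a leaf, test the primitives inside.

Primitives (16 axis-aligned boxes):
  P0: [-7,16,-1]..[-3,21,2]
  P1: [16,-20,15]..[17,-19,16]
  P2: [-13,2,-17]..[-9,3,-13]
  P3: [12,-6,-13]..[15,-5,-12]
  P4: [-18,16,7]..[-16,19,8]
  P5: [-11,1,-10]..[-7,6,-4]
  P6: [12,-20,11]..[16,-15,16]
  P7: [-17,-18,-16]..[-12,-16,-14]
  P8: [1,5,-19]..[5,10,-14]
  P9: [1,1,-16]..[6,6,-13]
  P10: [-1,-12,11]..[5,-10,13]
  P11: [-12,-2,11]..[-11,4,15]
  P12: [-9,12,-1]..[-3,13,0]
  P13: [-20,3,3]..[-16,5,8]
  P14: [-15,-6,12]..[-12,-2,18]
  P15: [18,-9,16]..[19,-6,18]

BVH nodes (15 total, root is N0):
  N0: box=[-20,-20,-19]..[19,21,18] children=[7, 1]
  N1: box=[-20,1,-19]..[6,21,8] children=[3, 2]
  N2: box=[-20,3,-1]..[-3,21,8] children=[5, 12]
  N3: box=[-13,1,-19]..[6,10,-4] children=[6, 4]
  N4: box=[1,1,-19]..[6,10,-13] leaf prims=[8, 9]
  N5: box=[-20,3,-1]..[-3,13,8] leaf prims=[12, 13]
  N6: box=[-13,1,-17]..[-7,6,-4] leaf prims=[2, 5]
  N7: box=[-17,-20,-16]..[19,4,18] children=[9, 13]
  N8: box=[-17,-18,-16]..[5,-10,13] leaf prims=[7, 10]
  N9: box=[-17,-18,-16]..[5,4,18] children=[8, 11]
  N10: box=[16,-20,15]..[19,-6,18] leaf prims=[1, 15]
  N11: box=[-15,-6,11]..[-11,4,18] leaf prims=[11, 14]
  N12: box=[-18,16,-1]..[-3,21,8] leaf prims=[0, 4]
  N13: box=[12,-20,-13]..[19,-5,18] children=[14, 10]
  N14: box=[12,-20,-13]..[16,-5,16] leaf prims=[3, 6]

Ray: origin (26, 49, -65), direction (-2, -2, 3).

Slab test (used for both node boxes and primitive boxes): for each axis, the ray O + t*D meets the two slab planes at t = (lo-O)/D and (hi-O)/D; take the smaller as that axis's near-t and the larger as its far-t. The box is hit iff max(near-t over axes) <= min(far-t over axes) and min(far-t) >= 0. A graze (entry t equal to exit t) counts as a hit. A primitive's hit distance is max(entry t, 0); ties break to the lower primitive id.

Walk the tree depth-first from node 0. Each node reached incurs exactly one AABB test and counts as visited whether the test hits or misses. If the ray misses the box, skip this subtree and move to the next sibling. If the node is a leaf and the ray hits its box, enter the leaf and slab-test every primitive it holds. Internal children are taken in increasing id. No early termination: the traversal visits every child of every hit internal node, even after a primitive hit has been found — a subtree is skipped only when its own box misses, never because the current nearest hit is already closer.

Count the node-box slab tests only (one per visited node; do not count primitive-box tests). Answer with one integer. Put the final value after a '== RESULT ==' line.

Traverse from the root:
N0 x:[7/2,23] y:[14,69/2] z:[46/3,83/3] -> hit [46/3,23], descend [1, 7]
  N1 x:[10,23] y:[14,24] z:[46/3,73/3] -> hit [46/3,23], descend [2, 3]
    N2 x:[29/2,23] y:[14,23] z:[64/3,73/3] -> hit [64/3,23], descend [5, 12]
      N5 x:[29/2,23] y:[18,23] z:[64/3,73/3] -> hit [64/3,23] leaf, test {P12(miss), P13@t=68/3}
      N12 x:[29/2,22] y:[14,33/2] z:[64/3,73/3] -> miss, prune
    N3 x:[10,39/2] y:[39/2,24] z:[46/3,61/3] -> hit [39/2,39/2], descend [4, 6]
      N4 x:[10,25/2] y:[39/2,24] z:[46/3,52/3] -> miss, prune
      N6 x:[33/2,39/2] y:[43/2,24] z:[16,61/3] -> miss, prune
  N7 x:[7/2,43/2] y:[45/2,69/2] z:[49/3,83/3] -> miss, prune

Visited [0, 1, 2, 5, 12, 3, 4, 6, 7]. Tests: 9 box, 1 leaf. Nearest: P13.

== RESULT ==
9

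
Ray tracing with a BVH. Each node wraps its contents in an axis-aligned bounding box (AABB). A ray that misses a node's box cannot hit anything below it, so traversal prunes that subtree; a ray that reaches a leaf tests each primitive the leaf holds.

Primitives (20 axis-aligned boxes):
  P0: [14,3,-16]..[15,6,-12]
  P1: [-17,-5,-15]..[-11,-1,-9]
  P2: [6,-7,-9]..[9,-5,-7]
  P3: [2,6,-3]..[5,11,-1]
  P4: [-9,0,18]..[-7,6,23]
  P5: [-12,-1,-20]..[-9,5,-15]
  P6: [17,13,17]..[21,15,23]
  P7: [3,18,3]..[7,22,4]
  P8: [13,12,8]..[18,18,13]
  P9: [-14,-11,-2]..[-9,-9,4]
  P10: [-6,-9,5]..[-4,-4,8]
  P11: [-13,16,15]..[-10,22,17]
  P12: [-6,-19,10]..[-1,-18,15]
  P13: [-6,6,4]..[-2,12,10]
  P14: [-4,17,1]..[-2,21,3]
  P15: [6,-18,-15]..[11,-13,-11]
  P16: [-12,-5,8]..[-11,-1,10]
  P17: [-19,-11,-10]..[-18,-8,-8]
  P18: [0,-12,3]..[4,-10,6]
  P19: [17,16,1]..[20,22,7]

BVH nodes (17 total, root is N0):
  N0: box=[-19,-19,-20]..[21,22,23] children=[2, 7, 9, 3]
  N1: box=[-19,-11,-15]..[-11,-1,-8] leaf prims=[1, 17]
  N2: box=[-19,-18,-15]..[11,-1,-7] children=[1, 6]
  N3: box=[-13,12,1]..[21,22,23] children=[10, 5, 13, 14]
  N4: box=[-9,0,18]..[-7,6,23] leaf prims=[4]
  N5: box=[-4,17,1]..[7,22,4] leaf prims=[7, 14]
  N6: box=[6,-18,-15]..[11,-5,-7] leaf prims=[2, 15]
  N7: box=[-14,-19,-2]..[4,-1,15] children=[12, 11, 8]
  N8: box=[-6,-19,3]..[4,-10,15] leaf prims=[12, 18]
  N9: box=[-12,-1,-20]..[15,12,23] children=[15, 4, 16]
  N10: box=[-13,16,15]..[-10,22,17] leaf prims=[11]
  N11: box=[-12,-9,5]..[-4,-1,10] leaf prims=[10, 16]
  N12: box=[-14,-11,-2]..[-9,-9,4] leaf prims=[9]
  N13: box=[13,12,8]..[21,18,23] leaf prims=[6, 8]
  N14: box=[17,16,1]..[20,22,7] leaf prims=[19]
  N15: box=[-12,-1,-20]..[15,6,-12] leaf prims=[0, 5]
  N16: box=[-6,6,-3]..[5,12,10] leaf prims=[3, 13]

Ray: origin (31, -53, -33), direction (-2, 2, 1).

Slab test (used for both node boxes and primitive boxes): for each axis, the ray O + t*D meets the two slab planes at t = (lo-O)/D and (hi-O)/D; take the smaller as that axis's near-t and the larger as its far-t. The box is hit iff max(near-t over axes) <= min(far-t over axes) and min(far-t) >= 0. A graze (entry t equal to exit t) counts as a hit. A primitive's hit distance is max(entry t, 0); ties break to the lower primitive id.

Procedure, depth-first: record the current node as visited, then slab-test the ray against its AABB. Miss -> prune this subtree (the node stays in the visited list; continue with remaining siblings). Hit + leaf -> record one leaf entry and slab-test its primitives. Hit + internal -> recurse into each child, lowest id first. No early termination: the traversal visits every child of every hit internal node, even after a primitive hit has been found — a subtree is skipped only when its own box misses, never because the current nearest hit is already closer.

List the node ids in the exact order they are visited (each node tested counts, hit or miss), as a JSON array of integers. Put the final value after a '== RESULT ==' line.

Walk:
N0 x:[5,25] y:[17,75/2] z:[13,56] -> hit [17,25], descend [2, 3, 7, 9]
  N2 x:[10,25] y:[35/2,26] z:[18,26] -> hit [18,25], descend [1, 6]
    N1 x:[21,25] y:[21,26] z:[18,25] -> hit [21,25] leaf, test {P1@t=24, P17(miss)}
    N6 x:[10,25/2] y:[35/2,24] z:[18,26] -> miss, prune
  N3 x:[5,22] y:[65/2,75/2] z:[34,56] -> miss, prune
  N7 x:[27/2,45/2] y:[17,26] z:[31,48] -> miss, prune
  N9 x:[8,43/2] y:[26,65/2] z:[13,56] -> miss, prune

7 AABB tests over nodes [0, 2, 1, 6, 3, 7, 9]; 1 leaf entered; closest P1.

== RESULT ==
[0, 2, 1, 6, 3, 7, 9]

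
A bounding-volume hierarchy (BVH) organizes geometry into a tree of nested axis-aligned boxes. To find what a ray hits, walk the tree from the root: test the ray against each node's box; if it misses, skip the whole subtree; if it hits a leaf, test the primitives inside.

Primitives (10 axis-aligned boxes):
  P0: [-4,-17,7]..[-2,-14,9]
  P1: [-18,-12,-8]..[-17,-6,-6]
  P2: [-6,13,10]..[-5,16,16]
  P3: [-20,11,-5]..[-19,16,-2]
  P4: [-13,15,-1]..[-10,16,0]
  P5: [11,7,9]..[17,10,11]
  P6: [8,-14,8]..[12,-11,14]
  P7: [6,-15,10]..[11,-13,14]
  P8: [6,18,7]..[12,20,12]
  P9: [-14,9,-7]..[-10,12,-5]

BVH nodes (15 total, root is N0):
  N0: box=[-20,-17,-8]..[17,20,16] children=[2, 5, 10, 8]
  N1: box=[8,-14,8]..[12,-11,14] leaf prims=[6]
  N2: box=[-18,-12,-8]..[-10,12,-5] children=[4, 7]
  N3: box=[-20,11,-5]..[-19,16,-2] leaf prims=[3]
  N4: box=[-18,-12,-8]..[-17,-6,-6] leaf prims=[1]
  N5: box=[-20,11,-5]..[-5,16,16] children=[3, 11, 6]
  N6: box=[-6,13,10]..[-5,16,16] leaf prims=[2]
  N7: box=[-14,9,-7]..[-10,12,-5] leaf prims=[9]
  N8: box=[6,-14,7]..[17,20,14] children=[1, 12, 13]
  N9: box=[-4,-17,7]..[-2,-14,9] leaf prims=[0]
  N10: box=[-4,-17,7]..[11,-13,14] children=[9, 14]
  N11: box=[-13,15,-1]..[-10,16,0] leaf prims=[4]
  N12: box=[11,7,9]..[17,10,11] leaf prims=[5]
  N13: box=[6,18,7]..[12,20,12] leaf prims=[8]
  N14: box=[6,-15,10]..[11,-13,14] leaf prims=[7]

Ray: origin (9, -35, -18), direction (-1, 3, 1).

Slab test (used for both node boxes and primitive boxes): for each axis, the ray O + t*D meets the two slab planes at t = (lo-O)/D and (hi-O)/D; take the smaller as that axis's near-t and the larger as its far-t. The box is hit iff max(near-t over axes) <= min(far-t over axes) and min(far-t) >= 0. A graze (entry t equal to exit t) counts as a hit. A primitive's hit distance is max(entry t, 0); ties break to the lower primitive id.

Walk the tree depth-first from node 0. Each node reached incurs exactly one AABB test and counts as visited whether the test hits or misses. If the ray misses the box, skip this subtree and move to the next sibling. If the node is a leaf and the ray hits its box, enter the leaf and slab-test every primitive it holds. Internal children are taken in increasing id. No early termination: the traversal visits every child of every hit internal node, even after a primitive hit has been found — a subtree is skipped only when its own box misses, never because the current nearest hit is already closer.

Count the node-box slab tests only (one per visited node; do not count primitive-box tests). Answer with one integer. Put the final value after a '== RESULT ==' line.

Walk:
N0 x:[-8,29] y:[6,55/3] z:[10,34] -> hit [10,55/3], descend [2, 5, 8, 10]
  N2 x:[19,27] y:[23/3,47/3] z:[10,13] -> miss, prune
  N5 x:[14,29] y:[46/3,17] z:[13,34] -> hit [46/3,17], descend [3, 6, 11]
    N3 x:[28,29] y:[46/3,17] z:[13,16] -> miss, prune
    N6 x:[14,15] y:[16,17] z:[28,34] -> miss, prune
    N11 x:[19,22] y:[50/3,17] z:[17,18] -> miss, prune
  N8 x:[-8,3] y:[7,55/3] z:[25,32] -> miss, prune
  N10 x:[-2,13] y:[6,22/3] z:[25,32] -> miss, prune

Visited [0, 2, 5, 3, 6, 11, 8, 10]. Tests: 8 box, 0 leaf. Nearest: miss.

== RESULT ==
8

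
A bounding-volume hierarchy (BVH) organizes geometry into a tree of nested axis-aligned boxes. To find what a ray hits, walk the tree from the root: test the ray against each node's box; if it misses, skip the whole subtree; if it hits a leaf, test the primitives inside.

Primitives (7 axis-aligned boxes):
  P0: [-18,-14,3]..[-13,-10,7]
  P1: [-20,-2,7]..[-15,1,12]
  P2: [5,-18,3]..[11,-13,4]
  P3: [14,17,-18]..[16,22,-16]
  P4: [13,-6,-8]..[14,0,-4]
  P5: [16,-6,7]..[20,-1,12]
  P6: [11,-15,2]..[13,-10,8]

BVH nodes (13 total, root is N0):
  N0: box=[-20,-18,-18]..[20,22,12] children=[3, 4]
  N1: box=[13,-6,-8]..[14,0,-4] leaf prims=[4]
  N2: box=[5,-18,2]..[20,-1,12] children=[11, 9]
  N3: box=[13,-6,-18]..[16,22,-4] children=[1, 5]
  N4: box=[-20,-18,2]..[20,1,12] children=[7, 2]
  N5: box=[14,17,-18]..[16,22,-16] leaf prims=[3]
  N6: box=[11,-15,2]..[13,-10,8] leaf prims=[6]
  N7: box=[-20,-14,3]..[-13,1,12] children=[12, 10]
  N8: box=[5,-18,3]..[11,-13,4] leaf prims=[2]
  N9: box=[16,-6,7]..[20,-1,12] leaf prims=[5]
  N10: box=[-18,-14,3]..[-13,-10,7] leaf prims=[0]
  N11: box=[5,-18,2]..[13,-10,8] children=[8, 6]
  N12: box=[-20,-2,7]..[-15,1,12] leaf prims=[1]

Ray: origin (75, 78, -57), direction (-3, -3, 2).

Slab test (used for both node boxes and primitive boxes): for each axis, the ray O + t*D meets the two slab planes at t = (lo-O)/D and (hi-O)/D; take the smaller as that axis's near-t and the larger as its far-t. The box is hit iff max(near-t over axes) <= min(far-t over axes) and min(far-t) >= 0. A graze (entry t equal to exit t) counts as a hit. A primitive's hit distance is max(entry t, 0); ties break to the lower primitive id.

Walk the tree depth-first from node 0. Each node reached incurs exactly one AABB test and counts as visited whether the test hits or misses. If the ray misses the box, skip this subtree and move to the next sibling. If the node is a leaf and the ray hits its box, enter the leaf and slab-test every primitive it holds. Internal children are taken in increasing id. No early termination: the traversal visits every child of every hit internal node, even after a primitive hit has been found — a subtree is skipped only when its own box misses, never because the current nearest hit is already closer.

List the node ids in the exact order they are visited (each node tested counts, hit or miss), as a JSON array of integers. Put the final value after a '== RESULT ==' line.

Trace the traversal:
N0 x:[55/3,95/3] y:[56/3,32] z:[39/2,69/2] -> hit [39/2,95/3], descend [3, 4]
  N3 x:[59/3,62/3] y:[56/3,28] z:[39/2,53/2] -> hit [59/3,62/3], descend [1, 5]
    N1 x:[61/3,62/3] y:[26,28] z:[49/2,53/2] -> miss, prune
    N5 x:[59/3,61/3] y:[56/3,61/3] z:[39/2,41/2] -> hit [59/3,61/3] leaf, test {P3@t=59/3}
  N4 x:[55/3,95/3] y:[77/3,32] z:[59/2,69/2] -> hit [59/2,95/3], descend [2, 7]
    N2 x:[55/3,70/3] y:[79/3,32] z:[59/2,69/2] -> miss, prune
    N7 x:[88/3,95/3] y:[77/3,92/3] z:[30,69/2] -> hit [30,92/3], descend [10, 12]
      N10 x:[88/3,31] y:[88/3,92/3] z:[30,32] -> hit [30,92/3] leaf, test {P0@t=30}
      N12 x:[30,95/3] y:[77/3,80/3] z:[32,69/2] -> miss, prune

order=[0, 3, 1, 5, 4, 2, 7, 10, 12]  |boxes|=9  |leaves|=2  hit=P3

== RESULT ==
[0, 3, 1, 5, 4, 2, 7, 10, 12]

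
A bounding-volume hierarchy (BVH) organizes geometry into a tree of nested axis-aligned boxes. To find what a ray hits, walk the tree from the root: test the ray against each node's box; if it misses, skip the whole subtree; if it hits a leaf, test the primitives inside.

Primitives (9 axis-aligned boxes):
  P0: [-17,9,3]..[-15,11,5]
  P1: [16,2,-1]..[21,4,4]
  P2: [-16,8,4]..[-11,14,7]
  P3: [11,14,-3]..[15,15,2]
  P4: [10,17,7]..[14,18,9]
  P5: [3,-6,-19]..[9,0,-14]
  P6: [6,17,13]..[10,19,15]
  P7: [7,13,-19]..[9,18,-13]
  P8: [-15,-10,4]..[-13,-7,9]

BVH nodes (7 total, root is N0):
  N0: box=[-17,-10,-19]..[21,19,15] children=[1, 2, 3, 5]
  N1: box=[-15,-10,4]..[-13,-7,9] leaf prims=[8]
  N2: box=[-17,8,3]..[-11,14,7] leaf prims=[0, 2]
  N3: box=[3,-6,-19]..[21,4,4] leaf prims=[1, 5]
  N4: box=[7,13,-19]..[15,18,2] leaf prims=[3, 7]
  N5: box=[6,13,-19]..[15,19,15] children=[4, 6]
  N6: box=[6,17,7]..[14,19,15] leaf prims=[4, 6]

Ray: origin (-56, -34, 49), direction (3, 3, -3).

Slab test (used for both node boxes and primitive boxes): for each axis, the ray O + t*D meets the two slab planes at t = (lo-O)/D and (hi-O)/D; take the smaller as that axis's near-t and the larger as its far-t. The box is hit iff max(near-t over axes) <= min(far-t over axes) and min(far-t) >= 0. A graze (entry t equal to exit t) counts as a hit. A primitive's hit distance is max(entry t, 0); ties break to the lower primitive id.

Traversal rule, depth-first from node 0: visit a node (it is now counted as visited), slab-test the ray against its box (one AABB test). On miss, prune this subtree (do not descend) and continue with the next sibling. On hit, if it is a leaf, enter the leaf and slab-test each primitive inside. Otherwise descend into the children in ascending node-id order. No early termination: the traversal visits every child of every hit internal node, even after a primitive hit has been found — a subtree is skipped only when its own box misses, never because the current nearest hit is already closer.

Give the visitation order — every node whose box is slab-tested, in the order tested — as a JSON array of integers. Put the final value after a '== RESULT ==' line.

Walk:
N0 x:[13,77/3] y:[8,53/3] z:[34/3,68/3] -> hit [13,53/3], descend [1, 2, 3, 5]
  N1 x:[41/3,43/3] y:[8,9] z:[40/3,15] -> miss, prune
  N2 x:[13,15] y:[14,16] z:[14,46/3] -> hit [14,15] leaf, test {P0(miss), P2@t=14}
  N3 x:[59/3,77/3] y:[28/3,38/3] z:[15,68/3] -> miss, prune
  N5 x:[62/3,71/3] y:[47/3,53/3] z:[34/3,68/3] -> miss, prune

order=[0, 1, 2, 3, 5]  |boxes|=5  |leaves|=1  hit=P2

== RESULT ==
[0, 1, 2, 3, 5]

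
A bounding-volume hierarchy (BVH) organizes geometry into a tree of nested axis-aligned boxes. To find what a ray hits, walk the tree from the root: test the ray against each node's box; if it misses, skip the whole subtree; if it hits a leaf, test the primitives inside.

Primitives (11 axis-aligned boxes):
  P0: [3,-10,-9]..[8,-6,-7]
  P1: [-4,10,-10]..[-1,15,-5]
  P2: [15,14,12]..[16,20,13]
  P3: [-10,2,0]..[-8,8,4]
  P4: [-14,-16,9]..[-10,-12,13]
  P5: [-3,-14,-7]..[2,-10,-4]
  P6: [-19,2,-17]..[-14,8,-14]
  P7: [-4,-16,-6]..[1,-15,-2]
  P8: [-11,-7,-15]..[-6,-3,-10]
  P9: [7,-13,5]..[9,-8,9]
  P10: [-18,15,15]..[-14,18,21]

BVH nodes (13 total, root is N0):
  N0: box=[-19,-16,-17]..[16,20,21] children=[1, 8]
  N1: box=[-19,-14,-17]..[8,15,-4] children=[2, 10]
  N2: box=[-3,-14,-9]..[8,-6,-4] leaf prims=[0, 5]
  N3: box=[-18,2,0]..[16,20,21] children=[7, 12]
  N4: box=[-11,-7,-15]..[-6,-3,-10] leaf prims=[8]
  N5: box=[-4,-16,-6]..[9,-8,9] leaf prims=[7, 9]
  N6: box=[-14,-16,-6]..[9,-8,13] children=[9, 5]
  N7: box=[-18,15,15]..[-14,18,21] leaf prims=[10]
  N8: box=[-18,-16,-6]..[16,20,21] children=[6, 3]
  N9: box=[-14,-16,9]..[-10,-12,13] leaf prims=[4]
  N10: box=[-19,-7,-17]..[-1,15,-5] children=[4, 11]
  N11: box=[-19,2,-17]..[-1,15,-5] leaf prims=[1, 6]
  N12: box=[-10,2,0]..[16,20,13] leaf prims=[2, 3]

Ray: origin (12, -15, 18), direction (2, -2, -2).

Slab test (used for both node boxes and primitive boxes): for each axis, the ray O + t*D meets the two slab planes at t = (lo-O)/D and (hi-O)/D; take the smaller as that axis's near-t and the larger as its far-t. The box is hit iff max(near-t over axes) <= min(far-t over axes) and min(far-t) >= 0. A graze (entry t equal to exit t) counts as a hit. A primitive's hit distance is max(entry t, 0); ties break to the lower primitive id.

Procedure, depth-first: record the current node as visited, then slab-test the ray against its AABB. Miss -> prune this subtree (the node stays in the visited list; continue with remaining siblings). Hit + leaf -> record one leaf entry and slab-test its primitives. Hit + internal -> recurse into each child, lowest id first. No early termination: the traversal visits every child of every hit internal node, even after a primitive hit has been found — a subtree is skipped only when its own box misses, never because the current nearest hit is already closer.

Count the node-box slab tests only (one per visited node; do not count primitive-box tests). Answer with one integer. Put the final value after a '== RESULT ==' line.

Trace the traversal:
N0 x:[-31/2,2] y:[-35/2,1/2] z:[-3/2,35/2] -> hit [-3/2,1/2], descend [1, 8]
  N1 x:[-31/2,-2] y:[-15,-1/2] z:[11,35/2] -> miss, prune
  N8 x:[-15,2] y:[-35/2,1/2] z:[-3/2,12] -> hit [-3/2,1/2], descend [3, 6]
    N3 x:[-15,2] y:[-35/2,-17/2] z:[-3/2,9] -> miss, prune
    N6 x:[-13,-3/2] y:[-7/2,1/2] z:[5/2,12] -> miss, prune

5 AABB tests over nodes [0, 1, 8, 3, 6]; 0 leaves entered; closest miss.

== RESULT ==
5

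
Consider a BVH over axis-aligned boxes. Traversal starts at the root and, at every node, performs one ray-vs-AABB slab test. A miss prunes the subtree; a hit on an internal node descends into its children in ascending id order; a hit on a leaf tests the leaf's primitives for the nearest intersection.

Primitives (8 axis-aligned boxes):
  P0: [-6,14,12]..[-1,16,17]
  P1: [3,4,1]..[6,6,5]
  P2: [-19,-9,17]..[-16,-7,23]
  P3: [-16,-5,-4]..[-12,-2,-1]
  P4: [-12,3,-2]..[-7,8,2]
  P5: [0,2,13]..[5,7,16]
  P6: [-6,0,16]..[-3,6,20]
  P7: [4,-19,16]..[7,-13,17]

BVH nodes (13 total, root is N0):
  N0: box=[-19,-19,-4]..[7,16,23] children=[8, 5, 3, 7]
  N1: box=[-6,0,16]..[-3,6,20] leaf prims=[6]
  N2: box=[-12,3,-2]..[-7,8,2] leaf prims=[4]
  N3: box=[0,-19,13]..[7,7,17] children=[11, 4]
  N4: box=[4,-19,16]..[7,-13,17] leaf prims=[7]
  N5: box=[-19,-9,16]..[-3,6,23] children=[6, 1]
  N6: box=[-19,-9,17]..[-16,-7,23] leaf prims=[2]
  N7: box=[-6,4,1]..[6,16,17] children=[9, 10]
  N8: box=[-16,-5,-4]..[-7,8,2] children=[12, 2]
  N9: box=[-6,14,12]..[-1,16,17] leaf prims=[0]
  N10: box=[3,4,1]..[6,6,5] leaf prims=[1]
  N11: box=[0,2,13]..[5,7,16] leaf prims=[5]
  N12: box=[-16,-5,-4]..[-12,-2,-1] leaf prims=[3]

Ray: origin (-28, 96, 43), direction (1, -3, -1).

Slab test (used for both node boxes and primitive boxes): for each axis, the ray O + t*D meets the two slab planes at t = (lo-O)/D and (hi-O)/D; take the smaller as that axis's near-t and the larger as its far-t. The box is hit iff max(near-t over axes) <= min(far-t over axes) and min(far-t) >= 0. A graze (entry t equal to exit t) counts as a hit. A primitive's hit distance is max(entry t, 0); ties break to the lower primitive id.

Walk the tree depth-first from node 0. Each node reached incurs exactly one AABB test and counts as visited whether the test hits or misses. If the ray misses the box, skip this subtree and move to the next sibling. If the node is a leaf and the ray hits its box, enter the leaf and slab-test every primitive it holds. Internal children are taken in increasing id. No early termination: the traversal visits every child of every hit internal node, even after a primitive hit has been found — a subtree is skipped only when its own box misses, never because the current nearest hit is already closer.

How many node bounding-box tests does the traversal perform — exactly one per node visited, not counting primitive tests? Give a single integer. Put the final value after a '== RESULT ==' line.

Traverse from the root:
N0 x:[9,35] y:[80/3,115/3] z:[20,47] -> hit [80/3,35], descend [3, 5, 7, 8]
  N3 x:[28,35] y:[89/3,115/3] z:[26,30] -> hit [89/3,30], descend [4, 11]
    N4 x:[32,35] y:[109/3,115/3] z:[26,27] -> miss, prune
    N11 x:[28,33] y:[89/3,94/3] z:[27,30] -> hit [89/3,30] leaf, test {P5@t=89/3}
  N5 x:[9,25] y:[30,35] z:[20,27] -> miss, prune
  N7 x:[22,34] y:[80/3,92/3] z:[26,42] -> hit [80/3,92/3], descend [9, 10]
    N9 x:[22,27] y:[80/3,82/3] z:[26,31] -> hit [80/3,27] leaf, test {P0@t=80/3}
    N10 x:[31,34] y:[30,92/3] z:[38,42] -> miss, prune
  N8 x:[12,21] y:[88/3,101/3] z:[41,47] -> miss, prune

Visited [0, 3, 4, 11, 5, 7, 9, 10, 8]. Tests: 9 box, 2 leaf. Nearest: P0.

== RESULT ==
9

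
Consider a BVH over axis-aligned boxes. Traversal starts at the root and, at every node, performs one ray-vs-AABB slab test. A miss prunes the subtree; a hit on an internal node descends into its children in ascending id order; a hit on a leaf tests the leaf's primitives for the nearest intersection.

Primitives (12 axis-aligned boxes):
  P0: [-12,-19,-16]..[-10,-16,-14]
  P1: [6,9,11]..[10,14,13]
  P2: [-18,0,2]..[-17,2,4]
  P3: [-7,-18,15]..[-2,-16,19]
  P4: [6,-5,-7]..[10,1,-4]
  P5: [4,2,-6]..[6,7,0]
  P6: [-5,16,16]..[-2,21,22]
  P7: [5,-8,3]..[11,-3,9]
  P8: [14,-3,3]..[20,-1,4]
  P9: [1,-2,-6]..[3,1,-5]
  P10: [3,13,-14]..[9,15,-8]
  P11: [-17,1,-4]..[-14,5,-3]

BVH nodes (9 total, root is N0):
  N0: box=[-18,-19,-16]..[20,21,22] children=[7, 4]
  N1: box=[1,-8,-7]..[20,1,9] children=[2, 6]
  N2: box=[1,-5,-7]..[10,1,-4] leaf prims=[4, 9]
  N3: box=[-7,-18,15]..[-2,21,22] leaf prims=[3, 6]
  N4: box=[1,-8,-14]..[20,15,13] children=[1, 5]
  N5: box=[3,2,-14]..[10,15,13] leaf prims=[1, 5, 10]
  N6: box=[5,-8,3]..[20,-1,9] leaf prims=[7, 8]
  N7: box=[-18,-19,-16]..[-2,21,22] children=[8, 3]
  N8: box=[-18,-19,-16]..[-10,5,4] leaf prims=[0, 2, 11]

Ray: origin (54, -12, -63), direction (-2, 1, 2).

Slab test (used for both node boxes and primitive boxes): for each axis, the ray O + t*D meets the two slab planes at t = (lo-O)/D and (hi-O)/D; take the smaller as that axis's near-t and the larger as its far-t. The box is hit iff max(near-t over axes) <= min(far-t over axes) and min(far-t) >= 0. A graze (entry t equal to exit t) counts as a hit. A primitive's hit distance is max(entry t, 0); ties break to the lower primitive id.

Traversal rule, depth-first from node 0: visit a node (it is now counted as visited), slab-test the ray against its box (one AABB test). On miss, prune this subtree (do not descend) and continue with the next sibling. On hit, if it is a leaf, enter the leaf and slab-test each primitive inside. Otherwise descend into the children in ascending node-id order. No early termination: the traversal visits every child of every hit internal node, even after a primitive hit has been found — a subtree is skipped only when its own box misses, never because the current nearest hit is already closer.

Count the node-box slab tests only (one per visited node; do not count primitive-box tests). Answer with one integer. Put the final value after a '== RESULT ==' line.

Traverse from the root:
N0 x:[17,36] y:[-7,33] z:[47/2,85/2] -> hit [47/2,33], descend [4, 7]
  N4 x:[17,53/2] y:[4,27] z:[49/2,38] -> hit [49/2,53/2], descend [1, 5]
    N1 x:[17,53/2] y:[4,13] z:[28,36] -> miss, prune
    N5 x:[22,51/2] y:[14,27] z:[49/2,38] -> hit [49/2,51/2] leaf, test {P1(miss), P5(miss), P10@t=25}
  N7 x:[28,36] y:[-7,33] z:[47/2,85/2] -> hit [28,33], descend [3, 8]
    N3 x:[28,61/2] y:[-6,33] z:[39,85/2] -> miss, prune
    N8 x:[32,36] y:[-7,17] z:[47/2,67/2] -> miss, prune

order=[0, 4, 1, 5, 7, 3, 8]  |boxes|=7  |leaves|=1  hit=P10

== RESULT ==
7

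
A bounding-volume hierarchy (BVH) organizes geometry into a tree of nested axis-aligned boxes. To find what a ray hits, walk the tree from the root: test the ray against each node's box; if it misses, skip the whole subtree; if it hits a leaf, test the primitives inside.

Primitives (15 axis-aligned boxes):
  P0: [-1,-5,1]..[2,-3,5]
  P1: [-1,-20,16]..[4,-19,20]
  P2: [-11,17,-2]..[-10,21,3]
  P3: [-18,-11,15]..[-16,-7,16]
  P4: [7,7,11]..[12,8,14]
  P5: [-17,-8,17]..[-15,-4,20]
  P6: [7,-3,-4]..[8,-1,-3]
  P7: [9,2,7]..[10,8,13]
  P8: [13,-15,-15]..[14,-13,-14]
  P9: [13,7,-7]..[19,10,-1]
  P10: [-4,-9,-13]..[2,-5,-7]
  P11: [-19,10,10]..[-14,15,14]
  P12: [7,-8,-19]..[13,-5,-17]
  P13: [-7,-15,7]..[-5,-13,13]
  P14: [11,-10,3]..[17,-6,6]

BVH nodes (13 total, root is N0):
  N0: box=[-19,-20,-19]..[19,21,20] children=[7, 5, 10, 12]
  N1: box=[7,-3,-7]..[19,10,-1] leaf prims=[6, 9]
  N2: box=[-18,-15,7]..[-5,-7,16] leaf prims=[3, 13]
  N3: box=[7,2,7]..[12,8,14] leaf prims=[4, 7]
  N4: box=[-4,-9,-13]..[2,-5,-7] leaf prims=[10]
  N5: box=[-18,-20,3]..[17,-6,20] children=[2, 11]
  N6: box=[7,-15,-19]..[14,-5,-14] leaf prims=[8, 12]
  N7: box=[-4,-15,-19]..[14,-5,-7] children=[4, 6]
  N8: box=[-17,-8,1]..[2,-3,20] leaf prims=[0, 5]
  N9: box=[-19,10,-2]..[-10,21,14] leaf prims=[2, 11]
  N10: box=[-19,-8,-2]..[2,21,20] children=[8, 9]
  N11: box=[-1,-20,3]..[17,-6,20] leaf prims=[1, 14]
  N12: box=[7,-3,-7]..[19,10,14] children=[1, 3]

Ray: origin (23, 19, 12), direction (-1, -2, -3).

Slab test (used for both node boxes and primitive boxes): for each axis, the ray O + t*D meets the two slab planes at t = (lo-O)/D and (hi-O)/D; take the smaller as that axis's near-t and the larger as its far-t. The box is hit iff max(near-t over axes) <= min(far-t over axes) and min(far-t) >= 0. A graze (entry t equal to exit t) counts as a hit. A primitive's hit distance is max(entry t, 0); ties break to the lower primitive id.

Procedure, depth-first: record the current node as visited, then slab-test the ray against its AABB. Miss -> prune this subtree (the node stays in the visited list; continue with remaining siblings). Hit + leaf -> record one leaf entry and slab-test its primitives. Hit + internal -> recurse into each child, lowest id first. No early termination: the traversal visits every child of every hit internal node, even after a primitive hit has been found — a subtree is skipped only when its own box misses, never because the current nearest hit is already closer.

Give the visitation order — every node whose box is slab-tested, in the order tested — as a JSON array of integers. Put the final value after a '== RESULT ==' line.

Walk:
N0 x:[4,42] y:[-1,39/2] z:[-8/3,31/3] -> hit [4,31/3], descend [5, 7, 10, 12]
  N5 x:[6,41] y:[25/2,39/2] z:[-8/3,3] -> miss, prune
  N7 x:[9,27] y:[12,17] z:[19/3,31/3] -> miss, prune
  N10 x:[21,42] y:[-1,27/2] z:[-8/3,14/3] -> miss, prune
  N12 x:[4,16] y:[9/2,11] z:[-2/3,19/3] -> hit [9/2,19/3], descend [1, 3]
    N1 x:[4,16] y:[9/2,11] z:[13/3,19/3] -> hit [9/2,19/3] leaf, test {P6(miss), P9@t=9/2}
    N3 x:[11,16] y:[11/2,17/2] z:[-2/3,5/3] -> miss, prune

order=[0, 5, 7, 10, 12, 1, 3]  |boxes|=7  |leaves|=1  hit=P9

== RESULT ==
[0, 5, 7, 10, 12, 1, 3]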